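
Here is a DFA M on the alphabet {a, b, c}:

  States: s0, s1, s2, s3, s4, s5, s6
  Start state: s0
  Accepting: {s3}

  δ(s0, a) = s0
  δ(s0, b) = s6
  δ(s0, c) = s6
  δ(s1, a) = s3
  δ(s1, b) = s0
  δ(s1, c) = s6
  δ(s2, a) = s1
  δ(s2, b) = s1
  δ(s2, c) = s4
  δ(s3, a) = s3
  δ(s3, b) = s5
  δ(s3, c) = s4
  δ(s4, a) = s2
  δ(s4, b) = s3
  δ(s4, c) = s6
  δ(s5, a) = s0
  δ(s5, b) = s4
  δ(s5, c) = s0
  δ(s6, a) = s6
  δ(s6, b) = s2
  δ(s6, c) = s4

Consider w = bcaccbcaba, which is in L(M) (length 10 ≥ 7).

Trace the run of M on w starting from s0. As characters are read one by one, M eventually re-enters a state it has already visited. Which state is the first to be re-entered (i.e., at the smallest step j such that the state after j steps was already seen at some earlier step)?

Run of M on w = b c a c c b c a b a:
  step 0: s0  (start)
  step 1: s6  (read b: s0→s6)
  step 2: s4  (read c: s6→s4)
  step 3: s2  (read a: s4→s2)
  step 4: s4  (read c: s2→s4)   ← first repeat (s4 seen earlier)
  step 5: s6  (read c: s4→s6)
  step 6: s2  (read b: s6→s2)
  step 7: s4  (read c: s2→s4)
  step 8: s2  (read a: s4→s2)
  step 9: s1  (read b: s2→s1)
  step 10: s3  (read a: s1→s3)

The earliest repeat is at step j = 4: M is in s4, which it already visited at step i = 2.
The DFA has 7 states, so the proof of the pumping lemma guarantees a repeated state among the first 7+1 visited; the segment between the two visits is the pumpable y.

s4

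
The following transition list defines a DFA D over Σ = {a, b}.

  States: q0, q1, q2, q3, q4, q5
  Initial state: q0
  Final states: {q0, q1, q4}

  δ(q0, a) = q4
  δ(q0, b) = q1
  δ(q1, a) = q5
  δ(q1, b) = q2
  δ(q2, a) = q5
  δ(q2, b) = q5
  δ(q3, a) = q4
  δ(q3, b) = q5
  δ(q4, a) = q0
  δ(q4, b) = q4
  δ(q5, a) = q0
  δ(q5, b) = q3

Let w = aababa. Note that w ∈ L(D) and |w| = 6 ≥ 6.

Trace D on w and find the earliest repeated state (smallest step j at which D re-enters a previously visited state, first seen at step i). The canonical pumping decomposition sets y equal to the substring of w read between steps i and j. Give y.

State sequence: q0 -a-> q4 -a-> q0 -b-> q1 -a-> q5 -b-> q3 -a-> q4
First repeat at step 2: q0 was already visited.

So i = 0, j = 2, giving x = w[0:0] = ε, y = w[0:2] = aa, z = w[2:6] = baba.
Check: |xy| = 2 ≤ 6 and |y| = 2 ≥ 1. Reading y takes D from q0 back to q0, so every xyⁱz is accepted.

aa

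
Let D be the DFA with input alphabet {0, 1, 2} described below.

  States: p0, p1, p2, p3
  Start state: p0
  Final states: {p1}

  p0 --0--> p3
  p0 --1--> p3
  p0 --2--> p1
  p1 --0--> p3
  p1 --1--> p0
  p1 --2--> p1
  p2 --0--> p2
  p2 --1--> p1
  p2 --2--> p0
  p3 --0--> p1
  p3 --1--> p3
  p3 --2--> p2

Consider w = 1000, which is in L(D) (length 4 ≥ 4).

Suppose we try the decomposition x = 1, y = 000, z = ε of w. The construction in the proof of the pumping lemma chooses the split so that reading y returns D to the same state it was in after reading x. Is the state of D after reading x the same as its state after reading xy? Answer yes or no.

no

State sequence: p0 -1-> p3 -0-> p1 -0-> p3 -0-> p1

After x (step 1): p3. After xy (step 4): p1.
They differ (p3 ≠ p1), so y is not a cycle from the state after x; this split is not the one the pumping-lemma construction produces, and pumping y need not keep the string in L(D).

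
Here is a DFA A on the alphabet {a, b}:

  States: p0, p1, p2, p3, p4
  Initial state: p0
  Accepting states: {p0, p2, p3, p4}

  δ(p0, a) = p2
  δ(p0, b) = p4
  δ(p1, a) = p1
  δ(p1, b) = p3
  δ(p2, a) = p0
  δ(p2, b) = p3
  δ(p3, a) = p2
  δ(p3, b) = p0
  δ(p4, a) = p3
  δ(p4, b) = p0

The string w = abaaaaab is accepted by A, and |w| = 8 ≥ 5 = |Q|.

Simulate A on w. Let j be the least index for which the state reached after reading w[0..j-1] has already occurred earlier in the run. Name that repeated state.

p2

State sequence: p0 -a-> p2 -b-> p3 -a-> p2 -a-> p0 -a-> p2 -a-> p0 -a-> p2 -b-> p3
First repeat at step 3: p2 was already visited.

The earliest repeat is at step j = 3: A is in p2, which it already visited at step i = 1.
With |Q| = 5, pigeonhole forces a state repeat no later than step 5; the substring read between the first and second visits to that state can be pumped.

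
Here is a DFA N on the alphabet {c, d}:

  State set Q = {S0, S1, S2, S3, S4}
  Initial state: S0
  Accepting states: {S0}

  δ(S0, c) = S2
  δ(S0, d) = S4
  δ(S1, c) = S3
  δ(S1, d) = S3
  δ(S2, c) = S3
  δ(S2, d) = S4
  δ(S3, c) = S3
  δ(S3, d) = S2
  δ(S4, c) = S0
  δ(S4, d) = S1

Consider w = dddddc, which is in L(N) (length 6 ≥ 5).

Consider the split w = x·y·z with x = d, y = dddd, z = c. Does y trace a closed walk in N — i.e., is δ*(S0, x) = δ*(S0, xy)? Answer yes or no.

Run of N on the first 5 characters of w = d d d d d:
  step 0: S0  (start)
  step 1: S4  (read d: S0→S4)
  step 2: S1  (read d: S4→S1)
  step 3: S3  (read d: S1→S3)
  step 4: S2  (read d: S3→S2)
  step 5: S4  (read d: S2→S4)

After x (step 1): S4. After xy (step 5): S4.
They match, so y = dddd drives N around a cycle from S4 back to itself; pumping y any number of times keeps N in S4 before reading z, and xyⁱz ∈ L(N) for every i ≥ 0.

yes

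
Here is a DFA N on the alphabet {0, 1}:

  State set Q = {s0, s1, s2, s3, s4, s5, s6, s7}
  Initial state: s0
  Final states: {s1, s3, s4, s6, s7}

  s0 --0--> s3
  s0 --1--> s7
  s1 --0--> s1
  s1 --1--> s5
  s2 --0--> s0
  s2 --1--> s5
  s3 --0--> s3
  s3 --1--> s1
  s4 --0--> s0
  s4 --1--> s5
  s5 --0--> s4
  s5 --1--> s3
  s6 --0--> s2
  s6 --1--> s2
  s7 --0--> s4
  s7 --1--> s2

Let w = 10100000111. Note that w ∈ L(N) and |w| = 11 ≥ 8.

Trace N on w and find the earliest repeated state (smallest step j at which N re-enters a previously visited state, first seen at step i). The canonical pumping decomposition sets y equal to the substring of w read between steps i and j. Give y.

Run of N on w = 1 0 1 0 0 0 0 0 1 1 1:
  step 0: s0  (start)
  step 1: s7  (read 1: s0→s7)
  step 2: s4  (read 0: s7→s4)
  step 3: s5  (read 1: s4→s5)
  step 4: s4  (read 0: s5→s4)   ← first repeat (s4 seen earlier)
  step 5: s0  (read 0: s4→s0)
  step 6: s3  (read 0: s0→s3)
  step 7: s3  (read 0: s3→s3)
  step 8: s3  (read 0: s3→s3)
  step 9: s1  (read 1: s3→s1)
  step 10: s5  (read 1: s1→s5)
  step 11: s3  (read 1: s5→s3)

So i = 2, j = 4, giving x = w[0:2] = 10, y = w[2:4] = 10, z = w[4:11] = 0000111.
Check: |xy| = 4 ≤ 8 and |y| = 2 ≥ 1. Reading y takes N from s4 back to s4, so every xyⁱz is accepted.
Since N has 8 states, any run of length ≥ 8 visits 8+1 states, so by pigeonhole some state repeats within the first 8 steps — that repeat gives the pumpable loop.

10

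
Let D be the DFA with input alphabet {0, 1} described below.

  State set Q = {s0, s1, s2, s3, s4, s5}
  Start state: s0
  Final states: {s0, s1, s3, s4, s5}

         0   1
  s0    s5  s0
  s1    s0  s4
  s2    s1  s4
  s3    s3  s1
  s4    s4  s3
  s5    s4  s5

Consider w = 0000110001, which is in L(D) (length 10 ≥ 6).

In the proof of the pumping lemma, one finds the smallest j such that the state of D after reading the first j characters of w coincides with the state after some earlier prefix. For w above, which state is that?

Run of D on w = 0 0 0 0 1 1 0 0 0 1:
  step 0: s0  (start)
  step 1: s5  (read 0: s0→s5)
  step 2: s4  (read 0: s5→s4)
  step 3: s4  (read 0: s4→s4)   ← first repeat (s4 seen earlier)
  step 4: s4  (read 0: s4→s4)
  step 5: s3  (read 1: s4→s3)
  step 6: s1  (read 1: s3→s1)
  step 7: s0  (read 0: s1→s0)
  step 8: s5  (read 0: s0→s5)
  step 9: s4  (read 0: s5→s4)
  step 10: s3  (read 1: s4→s3)

The earliest repeat is at step j = 3: D is in s4, which it already visited at step i = 2.
The DFA has 6 states, so the proof of the pumping lemma guarantees a repeated state among the first 6+1 visited; the segment between the two visits is the pumpable y.

s4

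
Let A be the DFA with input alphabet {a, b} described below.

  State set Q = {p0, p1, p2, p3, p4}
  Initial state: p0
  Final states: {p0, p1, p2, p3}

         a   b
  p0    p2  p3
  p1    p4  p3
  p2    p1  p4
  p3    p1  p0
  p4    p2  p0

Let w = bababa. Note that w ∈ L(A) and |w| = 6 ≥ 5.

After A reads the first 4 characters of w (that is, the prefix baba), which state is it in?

Run of A on the first 4 characters of w = b a b a:
  step 0: p0  (start)
  step 1: p3  (read b: p0→p3)
  step 2: p1  (read a: p3→p1)
  step 3: p3  (read b: p1→p3)
  step 4: p1  (read a: p3→p1)

After reading 4 characters, A is in state p1.

p1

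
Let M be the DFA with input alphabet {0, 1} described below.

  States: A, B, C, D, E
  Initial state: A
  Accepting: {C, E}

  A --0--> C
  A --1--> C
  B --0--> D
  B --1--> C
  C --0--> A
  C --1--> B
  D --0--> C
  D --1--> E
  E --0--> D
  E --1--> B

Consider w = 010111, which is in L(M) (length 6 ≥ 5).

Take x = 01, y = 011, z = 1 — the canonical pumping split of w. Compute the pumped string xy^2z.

xy^2z = 01·011·011·1 = 010110111.
Reading y = 011 takes M from B back to B, so after x·y·y the machine is still in B, and z then leads to the accepting state C. Hence 010110111 ∈ L(M).

010110111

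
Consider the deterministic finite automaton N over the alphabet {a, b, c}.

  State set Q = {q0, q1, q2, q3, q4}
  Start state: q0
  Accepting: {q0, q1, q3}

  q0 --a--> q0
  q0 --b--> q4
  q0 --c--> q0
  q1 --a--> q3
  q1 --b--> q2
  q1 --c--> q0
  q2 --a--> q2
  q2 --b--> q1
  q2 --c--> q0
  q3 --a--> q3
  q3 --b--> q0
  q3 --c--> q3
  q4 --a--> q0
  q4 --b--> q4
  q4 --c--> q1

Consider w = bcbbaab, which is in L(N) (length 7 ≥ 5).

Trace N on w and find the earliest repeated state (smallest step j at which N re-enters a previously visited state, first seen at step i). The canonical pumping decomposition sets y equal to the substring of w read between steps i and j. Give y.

Run of N on w = b c b b a a b:
  step 0: q0  (start)
  step 1: q4  (read b: q0→q4)
  step 2: q1  (read c: q4→q1)
  step 3: q2  (read b: q1→q2)
  step 4: q1  (read b: q2→q1)   ← first repeat (q1 seen earlier)
  step 5: q3  (read a: q1→q3)
  step 6: q3  (read a: q3→q3)
  step 7: q0  (read b: q3→q0)

So i = 2, j = 4, giving x = w[0:2] = bc, y = w[2:4] = bb, z = w[4:7] = aab.
Check: |xy| = 4 ≤ 5 and |y| = 2 ≥ 1. Reading y takes N from q1 back to q1, so every xyⁱz is accepted.
With |Q| = 5, pigeonhole forces a state repeat no later than step 5; the substring read between the first and second visits to that state can be pumped.

bb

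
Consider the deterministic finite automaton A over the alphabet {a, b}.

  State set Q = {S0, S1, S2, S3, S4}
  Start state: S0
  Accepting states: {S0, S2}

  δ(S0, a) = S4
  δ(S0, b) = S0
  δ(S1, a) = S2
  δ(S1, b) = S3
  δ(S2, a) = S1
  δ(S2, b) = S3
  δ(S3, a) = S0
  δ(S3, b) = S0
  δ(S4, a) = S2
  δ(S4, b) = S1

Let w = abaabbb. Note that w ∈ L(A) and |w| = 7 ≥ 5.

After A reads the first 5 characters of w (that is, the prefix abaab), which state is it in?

State sequence: S0 -a-> S4 -b-> S1 -a-> S2 -a-> S1 -b-> S3

After reading 5 characters, A is in state S3.
(This kind of state-tracing is the core of the pumping-lemma construction: with 5 states, pigeonhole forces a repeat within the first 5 steps.)

S3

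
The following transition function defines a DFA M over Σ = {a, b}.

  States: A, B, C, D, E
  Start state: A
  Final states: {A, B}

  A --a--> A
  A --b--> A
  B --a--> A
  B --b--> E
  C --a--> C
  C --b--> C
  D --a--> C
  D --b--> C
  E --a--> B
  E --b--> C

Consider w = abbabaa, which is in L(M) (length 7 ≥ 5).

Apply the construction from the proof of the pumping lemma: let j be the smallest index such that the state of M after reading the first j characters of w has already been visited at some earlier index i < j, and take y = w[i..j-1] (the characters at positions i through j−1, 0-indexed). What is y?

a

State sequence: A -a-> A -b-> A -b-> A -a-> A -b-> A -a-> A -a-> A
First repeat at step 1: A was already visited.

So i = 0, j = 1, giving x = w[0:0] = ε, y = w[0:1] = a, z = w[1:7] = bbabaa.
Check: |xy| = 1 ≤ 5 and |y| = 1 ≥ 1. Reading y takes M from A back to A, so every xyⁱz is accepted.
The DFA has 5 states, so the proof of the pumping lemma guarantees a repeated state among the first 5+1 visited; the segment between the two visits is the pumpable y.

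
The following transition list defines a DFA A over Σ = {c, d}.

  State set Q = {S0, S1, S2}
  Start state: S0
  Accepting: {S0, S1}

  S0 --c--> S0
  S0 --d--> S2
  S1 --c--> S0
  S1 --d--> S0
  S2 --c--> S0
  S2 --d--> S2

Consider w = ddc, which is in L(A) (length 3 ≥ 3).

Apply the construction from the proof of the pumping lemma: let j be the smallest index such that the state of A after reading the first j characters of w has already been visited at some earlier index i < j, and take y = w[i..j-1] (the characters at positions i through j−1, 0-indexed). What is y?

d

Run of A on w = d d c:
  step 0: S0  (start)
  step 1: S2  (read d: S0→S2)
  step 2: S2  (read d: S2→S2)   ← first repeat (S2 seen earlier)
  step 3: S0  (read c: S2→S0)

So i = 1, j = 2, giving x = w[0:1] = d, y = w[1:2] = d, z = w[2:3] = c.
Check: |xy| = 2 ≤ 3 and |y| = 1 ≥ 1. Reading y takes A from S2 back to S2, so every xyⁱz is accepted.
Since A has 3 states, any run of length ≥ 3 visits 3+1 states, so by pigeonhole some state repeats within the first 3 steps — that repeat gives the pumpable loop.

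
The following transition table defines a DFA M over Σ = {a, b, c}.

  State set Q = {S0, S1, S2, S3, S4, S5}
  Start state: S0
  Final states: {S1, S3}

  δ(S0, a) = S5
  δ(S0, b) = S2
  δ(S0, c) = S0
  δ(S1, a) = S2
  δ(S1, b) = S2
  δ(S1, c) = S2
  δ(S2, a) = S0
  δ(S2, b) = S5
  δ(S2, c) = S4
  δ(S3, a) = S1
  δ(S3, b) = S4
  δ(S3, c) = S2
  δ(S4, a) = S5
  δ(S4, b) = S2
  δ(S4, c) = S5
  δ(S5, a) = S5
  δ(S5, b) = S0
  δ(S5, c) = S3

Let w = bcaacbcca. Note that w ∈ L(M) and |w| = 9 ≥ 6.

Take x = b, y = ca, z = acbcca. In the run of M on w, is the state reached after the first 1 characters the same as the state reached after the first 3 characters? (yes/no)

Run of M on the first 3 characters of w = b c a:
  step 0: S0  (start)
  step 1: S2  (read b: S0→S2)
  step 2: S4  (read c: S2→S4)
  step 3: S5  (read a: S4→S5)

After x (step 1): S2. After xy (step 3): S5.
They differ (S2 ≠ S5), so y is not a cycle from the state after x; this split is not the one the pumping-lemma construction produces, and pumping y need not keep the string in L(M).

no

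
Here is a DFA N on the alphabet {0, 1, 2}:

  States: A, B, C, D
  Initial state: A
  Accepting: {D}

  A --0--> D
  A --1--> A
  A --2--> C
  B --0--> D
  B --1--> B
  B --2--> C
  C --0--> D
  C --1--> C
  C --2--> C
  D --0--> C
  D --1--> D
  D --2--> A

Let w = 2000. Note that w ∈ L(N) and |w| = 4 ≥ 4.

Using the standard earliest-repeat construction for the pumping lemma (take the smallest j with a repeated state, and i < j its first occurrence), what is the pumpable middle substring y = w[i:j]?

00

State sequence: A -2-> C -0-> D -0-> C -0-> D
First repeat at step 3: C was already visited.

So i = 1, j = 3, giving x = w[0:1] = 2, y = w[1:3] = 00, z = w[3:4] = 0.
Check: |xy| = 3 ≤ 4 and |y| = 2 ≥ 1. Reading y takes N from C back to C, so every xyⁱz is accepted.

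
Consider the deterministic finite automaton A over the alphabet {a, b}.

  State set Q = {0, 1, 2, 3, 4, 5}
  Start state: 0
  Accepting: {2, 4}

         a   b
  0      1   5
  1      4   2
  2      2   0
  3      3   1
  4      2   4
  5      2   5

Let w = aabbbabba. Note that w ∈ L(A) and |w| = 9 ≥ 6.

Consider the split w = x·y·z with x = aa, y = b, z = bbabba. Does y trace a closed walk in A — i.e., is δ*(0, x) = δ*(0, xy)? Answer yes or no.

State sequence: 0 -a-> 1 -a-> 4 -b-> 4

After x (step 2): 4. After xy (step 3): 4.
They match, so y = b drives A around a cycle from 4 back to itself; pumping y any number of times keeps A in 4 before reading z, and xyⁱz ∈ L(A) for every i ≥ 0.

yes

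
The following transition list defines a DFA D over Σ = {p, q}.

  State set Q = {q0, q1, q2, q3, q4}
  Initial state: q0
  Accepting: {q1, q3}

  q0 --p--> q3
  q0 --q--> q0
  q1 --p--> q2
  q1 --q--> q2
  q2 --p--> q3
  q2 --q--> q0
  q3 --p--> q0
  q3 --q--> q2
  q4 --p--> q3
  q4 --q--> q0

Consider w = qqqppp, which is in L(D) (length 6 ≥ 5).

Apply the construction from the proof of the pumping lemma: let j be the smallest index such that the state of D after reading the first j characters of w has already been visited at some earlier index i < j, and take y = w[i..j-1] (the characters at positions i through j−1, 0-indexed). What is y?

State sequence: q0 -q-> q0 -q-> q0 -q-> q0 -p-> q3 -p-> q0 -p-> q3
First repeat at step 1: q0 was already visited.

So i = 0, j = 1, giving x = w[0:0] = ε, y = w[0:1] = q, z = w[1:6] = qqppp.
Check: |xy| = 1 ≤ 5 and |y| = 1 ≥ 1. Reading y takes D from q0 back to q0, so every xyⁱz is accepted.

q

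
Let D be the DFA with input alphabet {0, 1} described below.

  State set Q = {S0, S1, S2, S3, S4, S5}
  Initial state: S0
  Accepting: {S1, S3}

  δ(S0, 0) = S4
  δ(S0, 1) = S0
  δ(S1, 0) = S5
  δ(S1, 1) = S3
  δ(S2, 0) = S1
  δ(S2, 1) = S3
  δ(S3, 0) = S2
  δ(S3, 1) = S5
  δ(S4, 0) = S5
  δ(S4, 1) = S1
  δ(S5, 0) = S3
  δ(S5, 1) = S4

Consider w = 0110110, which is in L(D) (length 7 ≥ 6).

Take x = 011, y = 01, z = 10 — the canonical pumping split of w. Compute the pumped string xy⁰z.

xy⁰z = xz = 011·10 = 01110.
Reading y = 01 takes D from S3 back to S3, so after x the machine is still in S3, and z then leads to the accepting state S3. Hence 01110 ∈ L(D).

01110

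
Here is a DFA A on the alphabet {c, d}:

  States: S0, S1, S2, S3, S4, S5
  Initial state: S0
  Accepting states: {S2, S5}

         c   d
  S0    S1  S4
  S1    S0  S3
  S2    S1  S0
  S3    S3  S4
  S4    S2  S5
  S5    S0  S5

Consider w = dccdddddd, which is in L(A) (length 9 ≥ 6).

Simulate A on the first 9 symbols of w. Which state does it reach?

S5

Run of A on the first 9 characters of w = d c c d d d d d d:
  step 0: S0  (start)
  step 1: S4  (read d: S0→S4)
  step 2: S2  (read c: S4→S2)
  step 3: S1  (read c: S2→S1)
  step 4: S3  (read d: S1→S3)
  step 5: S4  (read d: S3→S4)
  step 6: S5  (read d: S4→S5)
  step 7: S5  (read d: S5→S5)
  step 8: S5  (read d: S5→S5)
  step 9: S5  (read d: S5→S5)

After reading 9 characters, A is in state S5.
(This kind of state-tracing is the core of the pumping-lemma construction: with 6 states, pigeonhole forces a repeat within the first 6 steps.)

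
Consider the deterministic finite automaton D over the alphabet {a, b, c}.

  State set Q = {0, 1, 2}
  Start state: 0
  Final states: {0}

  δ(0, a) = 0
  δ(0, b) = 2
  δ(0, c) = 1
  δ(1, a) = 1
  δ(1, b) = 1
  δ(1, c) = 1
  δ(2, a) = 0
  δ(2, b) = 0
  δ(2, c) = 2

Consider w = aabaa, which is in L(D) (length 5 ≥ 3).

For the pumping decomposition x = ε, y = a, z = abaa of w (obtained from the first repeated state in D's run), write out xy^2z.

aaabaa

xy^2z = ε·a·a·abaa = aaabaa.
Reading y = a takes D from 0 back to 0, so after x·y·y the machine is still in 0, and z then leads to the accepting state 0. Hence aaabaa ∈ L(D).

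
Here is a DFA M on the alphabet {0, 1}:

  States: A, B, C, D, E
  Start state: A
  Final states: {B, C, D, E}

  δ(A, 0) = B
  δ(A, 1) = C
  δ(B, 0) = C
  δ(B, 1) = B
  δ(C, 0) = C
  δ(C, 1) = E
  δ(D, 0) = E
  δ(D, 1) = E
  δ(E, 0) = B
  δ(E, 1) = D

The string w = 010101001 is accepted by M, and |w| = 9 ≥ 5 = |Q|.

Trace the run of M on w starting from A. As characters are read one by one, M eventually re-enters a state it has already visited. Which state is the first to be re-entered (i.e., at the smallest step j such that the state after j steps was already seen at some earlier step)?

State sequence: A -0-> B -1-> B -0-> C -1-> E -0-> B -1-> B -0-> C -0-> C -1-> E
First repeat at step 2: B was already visited.

The earliest repeat is at step j = 2: M is in B, which it already visited at step i = 1.

B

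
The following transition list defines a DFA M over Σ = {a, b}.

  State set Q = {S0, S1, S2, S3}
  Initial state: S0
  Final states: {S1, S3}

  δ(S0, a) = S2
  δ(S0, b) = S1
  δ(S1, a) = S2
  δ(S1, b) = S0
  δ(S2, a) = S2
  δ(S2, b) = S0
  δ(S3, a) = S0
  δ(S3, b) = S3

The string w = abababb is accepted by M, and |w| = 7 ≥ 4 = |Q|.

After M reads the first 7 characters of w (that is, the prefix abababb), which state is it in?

S1

Run of M on the first 7 characters of w = a b a b a b b:
  step 0: S0  (start)
  step 1: S2  (read a: S0→S2)
  step 2: S0  (read b: S2→S0)
  step 3: S2  (read a: S0→S2)
  step 4: S0  (read b: S2→S0)
  step 5: S2  (read a: S0→S2)
  step 6: S0  (read b: S2→S0)
  step 7: S1  (read b: S0→S1)

After reading 7 characters, M is in state S1.
(This kind of state-tracing is the core of the pumping-lemma construction: with 4 states, pigeonhole forces a repeat within the first 4 steps.)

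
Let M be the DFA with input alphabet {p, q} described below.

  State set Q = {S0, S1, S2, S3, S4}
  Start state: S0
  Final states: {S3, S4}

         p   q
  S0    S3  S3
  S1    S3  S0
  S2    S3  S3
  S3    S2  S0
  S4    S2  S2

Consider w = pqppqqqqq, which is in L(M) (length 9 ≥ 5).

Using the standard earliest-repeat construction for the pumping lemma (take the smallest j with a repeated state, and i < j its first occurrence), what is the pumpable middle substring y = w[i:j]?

pq

State sequence: S0 -p-> S3 -q-> S0 -p-> S3 -p-> S2 -q-> S3 -q-> S0 -q-> S3 -q-> S0 -q-> S3
First repeat at step 2: S0 was already visited.

So i = 0, j = 2, giving x = w[0:0] = ε, y = w[0:2] = pq, z = w[2:9] = ppqqqqq.
Check: |xy| = 2 ≤ 5 and |y| = 2 ≥ 1. Reading y takes M from S0 back to S0, so every xyⁱz is accepted.
Since M has 5 states, any run of length ≥ 5 visits 5+1 states, so by pigeonhole some state repeats within the first 5 steps — that repeat gives the pumpable loop.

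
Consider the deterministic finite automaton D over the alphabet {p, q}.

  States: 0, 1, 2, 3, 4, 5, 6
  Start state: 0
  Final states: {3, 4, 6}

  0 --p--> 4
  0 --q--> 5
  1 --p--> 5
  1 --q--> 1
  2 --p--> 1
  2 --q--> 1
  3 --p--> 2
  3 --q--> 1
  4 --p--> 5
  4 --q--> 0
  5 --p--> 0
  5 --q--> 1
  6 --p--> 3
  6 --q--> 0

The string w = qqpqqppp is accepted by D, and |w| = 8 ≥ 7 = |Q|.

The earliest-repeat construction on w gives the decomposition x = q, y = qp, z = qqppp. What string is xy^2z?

qqpqpqqppp

xy^2z = q·qp·qp·qqppp = qqpqpqqppp.
Reading y = qp takes D from 5 back to 5, so after x·y·y the machine is still in 5, and z then leads to the accepting state 4. Hence qqpqpqqppp ∈ L(D).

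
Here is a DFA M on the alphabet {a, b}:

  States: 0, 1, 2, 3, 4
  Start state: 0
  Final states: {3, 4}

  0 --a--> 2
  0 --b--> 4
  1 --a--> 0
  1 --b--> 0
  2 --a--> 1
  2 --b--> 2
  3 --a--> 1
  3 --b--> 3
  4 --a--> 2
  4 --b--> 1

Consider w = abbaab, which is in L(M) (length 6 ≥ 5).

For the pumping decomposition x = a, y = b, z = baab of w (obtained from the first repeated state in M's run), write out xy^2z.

xy^2z = a·b·b·baab = abbbaab.
Reading y = b takes M from 2 back to 2, so after x·y·y the machine is still in 2, and z then leads to the accepting state 4. Hence abbbaab ∈ L(M).

abbbaab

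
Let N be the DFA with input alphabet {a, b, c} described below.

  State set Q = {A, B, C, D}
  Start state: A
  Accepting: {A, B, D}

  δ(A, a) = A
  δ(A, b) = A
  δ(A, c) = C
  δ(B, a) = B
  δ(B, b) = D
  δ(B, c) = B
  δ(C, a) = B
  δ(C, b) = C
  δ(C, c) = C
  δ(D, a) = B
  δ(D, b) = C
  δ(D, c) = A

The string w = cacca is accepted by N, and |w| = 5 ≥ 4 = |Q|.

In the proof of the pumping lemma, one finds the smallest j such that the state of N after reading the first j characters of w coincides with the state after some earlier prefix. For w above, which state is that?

State sequence: A -c-> C -a-> B -c-> B -c-> B -a-> B
First repeat at step 3: B was already visited.

The earliest repeat is at step j = 3: N is in B, which it already visited at step i = 2.
Pumping length from the standard proof: p = 4 (the number of states). The repeated state found above gives |xy| = j ≤ 4 and |y| = j − i ≥ 1.

B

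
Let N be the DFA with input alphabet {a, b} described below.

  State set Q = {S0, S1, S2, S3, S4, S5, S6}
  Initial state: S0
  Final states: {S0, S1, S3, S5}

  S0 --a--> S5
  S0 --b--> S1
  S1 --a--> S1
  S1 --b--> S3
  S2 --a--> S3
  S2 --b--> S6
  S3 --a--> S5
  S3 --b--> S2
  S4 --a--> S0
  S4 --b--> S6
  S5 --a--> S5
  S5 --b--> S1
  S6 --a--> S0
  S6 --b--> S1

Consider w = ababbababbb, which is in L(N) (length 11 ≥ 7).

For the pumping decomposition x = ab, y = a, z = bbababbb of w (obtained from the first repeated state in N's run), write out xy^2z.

abaabbababbb

xy^2z = ab·a·a·bbababbb = abaabbababbb.
Reading y = a takes N from S1 back to S1, so after x·y·y the machine is still in S1, and z then leads to the accepting state S1. Hence abaabbababbb ∈ L(N).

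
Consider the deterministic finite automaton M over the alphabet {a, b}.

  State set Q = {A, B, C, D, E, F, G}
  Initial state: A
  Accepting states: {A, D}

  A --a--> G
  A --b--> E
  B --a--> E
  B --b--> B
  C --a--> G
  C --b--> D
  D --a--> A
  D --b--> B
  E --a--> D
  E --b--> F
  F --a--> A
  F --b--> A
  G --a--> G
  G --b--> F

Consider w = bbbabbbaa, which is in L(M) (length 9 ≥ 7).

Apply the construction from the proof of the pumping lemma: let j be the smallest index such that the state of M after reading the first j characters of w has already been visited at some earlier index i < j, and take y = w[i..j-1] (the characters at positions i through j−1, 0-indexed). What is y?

bbb

Run of M on w = b b b a b b b a a:
  step 0: A  (start)
  step 1: E  (read b: A→E)
  step 2: F  (read b: E→F)
  step 3: A  (read b: F→A)   ← first repeat (A seen earlier)
  step 4: G  (read a: A→G)
  step 5: F  (read b: G→F)
  step 6: A  (read b: F→A)
  step 7: E  (read b: A→E)
  step 8: D  (read a: E→D)
  step 9: A  (read a: D→A)

So i = 0, j = 3, giving x = w[0:0] = ε, y = w[0:3] = bbb, z = w[3:9] = abbbaa.
Check: |xy| = 3 ≤ 7 and |y| = 3 ≥ 1. Reading y takes M from A back to A, so every xyⁱz is accepted.
Pumping length from the standard proof: p = 7 (the number of states). The repeated state found above gives |xy| = j ≤ 7 and |y| = j − i ≥ 1.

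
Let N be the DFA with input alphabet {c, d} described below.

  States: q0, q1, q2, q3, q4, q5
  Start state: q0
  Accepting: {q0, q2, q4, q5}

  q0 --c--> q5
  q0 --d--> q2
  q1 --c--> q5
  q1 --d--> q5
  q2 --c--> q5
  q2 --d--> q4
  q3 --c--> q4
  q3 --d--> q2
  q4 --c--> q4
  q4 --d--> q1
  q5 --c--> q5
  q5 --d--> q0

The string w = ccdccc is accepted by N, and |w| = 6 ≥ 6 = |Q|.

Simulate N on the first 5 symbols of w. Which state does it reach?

Run of N on the first 5 characters of w = c c d c c:
  step 0: q0  (start)
  step 1: q5  (read c: q0→q5)
  step 2: q5  (read c: q5→q5)
  step 3: q0  (read d: q5→q0)
  step 4: q5  (read c: q0→q5)
  step 5: q5  (read c: q5→q5)

After reading 5 characters, N is in state q5.

q5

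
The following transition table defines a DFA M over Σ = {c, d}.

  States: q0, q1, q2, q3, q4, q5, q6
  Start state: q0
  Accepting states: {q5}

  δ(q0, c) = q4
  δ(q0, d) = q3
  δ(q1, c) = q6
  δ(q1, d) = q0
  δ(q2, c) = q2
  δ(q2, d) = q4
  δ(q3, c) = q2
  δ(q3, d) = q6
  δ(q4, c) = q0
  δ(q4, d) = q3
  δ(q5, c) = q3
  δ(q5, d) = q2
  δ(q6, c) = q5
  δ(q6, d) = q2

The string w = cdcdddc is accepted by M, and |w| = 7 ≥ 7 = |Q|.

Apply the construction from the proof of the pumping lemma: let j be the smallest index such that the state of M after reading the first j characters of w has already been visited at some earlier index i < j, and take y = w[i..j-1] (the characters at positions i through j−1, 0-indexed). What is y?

Run of M on w = c d c d d d c:
  step 0: q0  (start)
  step 1: q4  (read c: q0→q4)
  step 2: q3  (read d: q4→q3)
  step 3: q2  (read c: q3→q2)
  step 4: q4  (read d: q2→q4)   ← first repeat (q4 seen earlier)
  step 5: q3  (read d: q4→q3)
  step 6: q6  (read d: q3→q6)
  step 7: q5  (read c: q6→q5)

So i = 1, j = 4, giving x = w[0:1] = c, y = w[1:4] = dcd, z = w[4:7] = ddc.
Check: |xy| = 4 ≤ 7 and |y| = 3 ≥ 1. Reading y takes M from q4 back to q4, so every xyⁱz is accepted.
Since M has 7 states, any run of length ≥ 7 visits 7+1 states, so by pigeonhole some state repeats within the first 7 steps — that repeat gives the pumpable loop.

dcd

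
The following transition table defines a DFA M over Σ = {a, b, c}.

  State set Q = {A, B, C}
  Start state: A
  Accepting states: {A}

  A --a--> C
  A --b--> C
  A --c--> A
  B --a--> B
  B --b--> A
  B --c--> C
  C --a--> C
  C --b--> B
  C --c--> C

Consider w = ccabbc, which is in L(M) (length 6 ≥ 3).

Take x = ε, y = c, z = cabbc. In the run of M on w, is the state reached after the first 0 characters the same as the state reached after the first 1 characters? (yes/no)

yes

State sequence: A -c-> A

After x (step 0): A. After xy (step 1): A.
They match, so y = c drives M around a cycle from A back to itself; pumping y any number of times keeps M in A before reading z, and xyⁱz ∈ L(M) for every i ≥ 0.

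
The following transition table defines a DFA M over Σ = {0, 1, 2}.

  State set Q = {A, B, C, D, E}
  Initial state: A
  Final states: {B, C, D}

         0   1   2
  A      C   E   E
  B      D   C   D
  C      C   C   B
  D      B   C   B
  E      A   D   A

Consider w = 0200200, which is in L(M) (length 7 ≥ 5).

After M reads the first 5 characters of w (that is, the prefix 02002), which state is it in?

Run of M on the first 5 characters of w = 0 2 0 0 2:
  step 0: A  (start)
  step 1: C  (read 0: A→C)
  step 2: B  (read 2: C→B)
  step 3: D  (read 0: B→D)
  step 4: B  (read 0: D→B)
  step 5: D  (read 2: B→D)

After reading 5 characters, M is in state D.

D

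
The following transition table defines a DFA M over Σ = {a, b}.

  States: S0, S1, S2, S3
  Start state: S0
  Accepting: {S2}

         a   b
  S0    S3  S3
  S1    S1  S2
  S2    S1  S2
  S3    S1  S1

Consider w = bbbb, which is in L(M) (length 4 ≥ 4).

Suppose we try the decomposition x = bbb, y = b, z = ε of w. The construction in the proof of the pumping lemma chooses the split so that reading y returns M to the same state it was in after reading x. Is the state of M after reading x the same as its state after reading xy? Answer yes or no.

yes

Run of M on the first 4 characters of w = b b b b:
  step 0: S0  (start)
  step 1: S3  (read b: S0→S3)
  step 2: S1  (read b: S3→S1)
  step 3: S2  (read b: S1→S2)
  step 4: S2  (read b: S2→S2)

After x (step 3): S2. After xy (step 4): S2.
They match, so y = b drives M around a cycle from S2 back to itself; pumping y any number of times keeps M in S2 before reading z, and xyⁱz ∈ L(M) for every i ≥ 0.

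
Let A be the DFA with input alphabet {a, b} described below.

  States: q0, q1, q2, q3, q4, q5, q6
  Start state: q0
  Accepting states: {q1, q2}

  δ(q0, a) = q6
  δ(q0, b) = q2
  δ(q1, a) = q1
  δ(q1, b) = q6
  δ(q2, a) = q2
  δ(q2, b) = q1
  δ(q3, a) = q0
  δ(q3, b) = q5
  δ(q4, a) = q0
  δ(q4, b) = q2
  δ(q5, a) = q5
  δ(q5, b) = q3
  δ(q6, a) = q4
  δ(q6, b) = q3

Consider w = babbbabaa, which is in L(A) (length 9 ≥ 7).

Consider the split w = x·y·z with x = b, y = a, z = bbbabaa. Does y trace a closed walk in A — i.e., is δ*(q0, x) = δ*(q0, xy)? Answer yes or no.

yes

State sequence: q0 -b-> q2 -a-> q2

After x (step 1): q2. After xy (step 2): q2.
They match, so y = a drives A around a cycle from q2 back to itself; pumping y any number of times keeps A in q2 before reading z, and xyⁱz ∈ L(A) for every i ≥ 0.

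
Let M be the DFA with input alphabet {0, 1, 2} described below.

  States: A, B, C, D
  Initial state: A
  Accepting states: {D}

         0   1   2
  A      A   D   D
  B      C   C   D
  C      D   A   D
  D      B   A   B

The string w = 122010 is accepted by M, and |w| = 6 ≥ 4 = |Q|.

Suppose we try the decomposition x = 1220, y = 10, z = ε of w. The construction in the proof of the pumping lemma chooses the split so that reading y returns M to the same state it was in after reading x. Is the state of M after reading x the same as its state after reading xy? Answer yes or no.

no

Run of M on the first 6 characters of w = 1 2 2 0 1 0:
  step 0: A  (start)
  step 1: D  (read 1: A→D)
  step 2: B  (read 2: D→B)
  step 3: D  (read 2: B→D)
  step 4: B  (read 0: D→B)
  step 5: C  (read 1: B→C)
  step 6: D  (read 0: C→D)

After x (step 4): B. After xy (step 6): D.
They differ (B ≠ D), so y is not a cycle from the state after x; this split is not the one the pumping-lemma construction produces, and pumping y need not keep the string in L(M).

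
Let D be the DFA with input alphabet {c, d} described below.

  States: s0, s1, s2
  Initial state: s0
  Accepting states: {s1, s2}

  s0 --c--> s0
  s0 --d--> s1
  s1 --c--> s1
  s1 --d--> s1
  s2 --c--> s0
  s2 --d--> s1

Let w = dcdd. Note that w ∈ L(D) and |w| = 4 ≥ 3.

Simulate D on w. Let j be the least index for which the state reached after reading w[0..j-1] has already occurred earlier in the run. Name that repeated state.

State sequence: s0 -d-> s1 -c-> s1 -d-> s1 -d-> s1
First repeat at step 2: s1 was already visited.

The earliest repeat is at step j = 2: D is in s1, which it already visited at step i = 1.
Since D has 3 states, any run of length ≥ 3 visits 3+1 states, so by pigeonhole some state repeats within the first 3 steps — that repeat gives the pumpable loop.

s1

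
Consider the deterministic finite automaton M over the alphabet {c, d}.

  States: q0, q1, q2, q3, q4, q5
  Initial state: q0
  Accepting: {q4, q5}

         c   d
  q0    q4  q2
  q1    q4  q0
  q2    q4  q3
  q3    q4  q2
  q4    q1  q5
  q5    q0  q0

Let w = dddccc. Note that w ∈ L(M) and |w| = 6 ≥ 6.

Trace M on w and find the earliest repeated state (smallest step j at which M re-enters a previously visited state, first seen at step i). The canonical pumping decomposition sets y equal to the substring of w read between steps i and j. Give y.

State sequence: q0 -d-> q2 -d-> q3 -d-> q2 -c-> q4 -c-> q1 -c-> q4
First repeat at step 3: q2 was already visited.

So i = 1, j = 3, giving x = w[0:1] = d, y = w[1:3] = dd, z = w[3:6] = ccc.
Check: |xy| = 3 ≤ 6 and |y| = 2 ≥ 1. Reading y takes M from q2 back to q2, so every xyⁱz is accepted.

dd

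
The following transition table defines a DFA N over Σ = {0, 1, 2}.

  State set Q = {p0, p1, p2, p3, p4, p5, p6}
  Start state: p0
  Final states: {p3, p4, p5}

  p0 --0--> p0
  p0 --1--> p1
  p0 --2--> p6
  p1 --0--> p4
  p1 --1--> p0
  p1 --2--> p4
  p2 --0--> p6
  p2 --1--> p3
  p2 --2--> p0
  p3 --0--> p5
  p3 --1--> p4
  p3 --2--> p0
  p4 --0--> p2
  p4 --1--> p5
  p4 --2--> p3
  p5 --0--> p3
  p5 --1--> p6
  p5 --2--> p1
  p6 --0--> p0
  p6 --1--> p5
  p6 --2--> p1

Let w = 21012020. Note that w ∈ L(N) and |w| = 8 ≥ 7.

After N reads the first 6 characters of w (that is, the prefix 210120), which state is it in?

State sequence: p0 -2-> p6 -1-> p5 -0-> p3 -1-> p4 -2-> p3 -0-> p5

After reading 6 characters, N is in state p5.
(This kind of state-tracing is the core of the pumping-lemma construction: with 7 states, pigeonhole forces a repeat within the first 7 steps.)

p5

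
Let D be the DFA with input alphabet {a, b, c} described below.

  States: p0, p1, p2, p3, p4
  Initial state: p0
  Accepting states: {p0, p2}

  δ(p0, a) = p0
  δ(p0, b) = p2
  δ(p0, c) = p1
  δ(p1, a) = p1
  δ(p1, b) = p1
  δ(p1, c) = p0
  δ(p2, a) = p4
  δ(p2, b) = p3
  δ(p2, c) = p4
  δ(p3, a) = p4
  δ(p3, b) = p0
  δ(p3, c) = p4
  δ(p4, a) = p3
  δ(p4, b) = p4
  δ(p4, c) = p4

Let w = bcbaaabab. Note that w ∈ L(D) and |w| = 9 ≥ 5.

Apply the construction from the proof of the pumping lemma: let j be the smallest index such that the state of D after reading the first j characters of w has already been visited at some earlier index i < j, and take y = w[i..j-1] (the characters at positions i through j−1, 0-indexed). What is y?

b

Run of D on w = b c b a a a b a b:
  step 0: p0  (start)
  step 1: p2  (read b: p0→p2)
  step 2: p4  (read c: p2→p4)
  step 3: p4  (read b: p4→p4)   ← first repeat (p4 seen earlier)
  step 4: p3  (read a: p4→p3)
  step 5: p4  (read a: p3→p4)
  step 6: p3  (read a: p4→p3)
  step 7: p0  (read b: p3→p0)
  step 8: p0  (read a: p0→p0)
  step 9: p2  (read b: p0→p2)

So i = 2, j = 3, giving x = w[0:2] = bc, y = w[2:3] = b, z = w[3:9] = aaabab.
Check: |xy| = 3 ≤ 5 and |y| = 1 ≥ 1. Reading y takes D from p4 back to p4, so every xyⁱz is accepted.
The DFA has 5 states, so the proof of the pumping lemma guarantees a repeated state among the first 5+1 visited; the segment between the two visits is the pumpable y.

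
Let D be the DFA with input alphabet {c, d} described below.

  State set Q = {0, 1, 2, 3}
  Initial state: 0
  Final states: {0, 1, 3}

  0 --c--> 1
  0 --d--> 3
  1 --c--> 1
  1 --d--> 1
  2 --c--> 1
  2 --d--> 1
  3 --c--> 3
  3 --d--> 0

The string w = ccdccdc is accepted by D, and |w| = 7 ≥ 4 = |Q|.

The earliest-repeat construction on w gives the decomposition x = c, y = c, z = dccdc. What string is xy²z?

cccdccdc

xy^2z = c·c·c·dccdc = cccdccdc.
Reading y = c takes D from 1 back to 1, so after x·y·y the machine is still in 1, and z then leads to the accepting state 1. Hence cccdccdc ∈ L(D).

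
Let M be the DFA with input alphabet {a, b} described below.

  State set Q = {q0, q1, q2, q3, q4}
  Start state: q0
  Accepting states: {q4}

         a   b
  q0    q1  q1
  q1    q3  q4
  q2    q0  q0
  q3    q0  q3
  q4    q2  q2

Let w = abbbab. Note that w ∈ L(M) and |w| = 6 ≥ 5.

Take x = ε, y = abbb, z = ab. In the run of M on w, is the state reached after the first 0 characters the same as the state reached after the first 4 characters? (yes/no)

Run of M on the first 4 characters of w = a b b b:
  step 0: q0  (start)
  step 1: q1  (read a: q0→q1)
  step 2: q4  (read b: q1→q4)
  step 3: q2  (read b: q4→q2)
  step 4: q0  (read b: q2→q0)

After x (step 0): q0. After xy (step 4): q0.
They match, so y = abbb drives M around a cycle from q0 back to itself; pumping y any number of times keeps M in q0 before reading z, and xyⁱz ∈ L(M) for every i ≥ 0.

yes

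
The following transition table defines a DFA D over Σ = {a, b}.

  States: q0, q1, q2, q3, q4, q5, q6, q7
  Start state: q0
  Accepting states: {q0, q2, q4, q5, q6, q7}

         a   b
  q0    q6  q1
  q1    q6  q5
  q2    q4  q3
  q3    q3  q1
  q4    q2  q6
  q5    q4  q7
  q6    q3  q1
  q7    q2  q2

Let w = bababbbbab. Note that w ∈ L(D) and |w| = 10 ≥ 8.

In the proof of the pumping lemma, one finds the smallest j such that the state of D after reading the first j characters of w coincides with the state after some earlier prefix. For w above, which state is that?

q1

Run of D on w = b a b a b b b b a b:
  step 0: q0  (start)
  step 1: q1  (read b: q0→q1)
  step 2: q6  (read a: q1→q6)
  step 3: q1  (read b: q6→q1)   ← first repeat (q1 seen earlier)
  step 4: q6  (read a: q1→q6)
  step 5: q1  (read b: q6→q1)
  step 6: q5  (read b: q1→q5)
  step 7: q7  (read b: q5→q7)
  step 8: q2  (read b: q7→q2)
  step 9: q4  (read a: q2→q4)
  step 10: q6  (read b: q4→q6)

The earliest repeat is at step j = 3: D is in q1, which it already visited at step i = 1.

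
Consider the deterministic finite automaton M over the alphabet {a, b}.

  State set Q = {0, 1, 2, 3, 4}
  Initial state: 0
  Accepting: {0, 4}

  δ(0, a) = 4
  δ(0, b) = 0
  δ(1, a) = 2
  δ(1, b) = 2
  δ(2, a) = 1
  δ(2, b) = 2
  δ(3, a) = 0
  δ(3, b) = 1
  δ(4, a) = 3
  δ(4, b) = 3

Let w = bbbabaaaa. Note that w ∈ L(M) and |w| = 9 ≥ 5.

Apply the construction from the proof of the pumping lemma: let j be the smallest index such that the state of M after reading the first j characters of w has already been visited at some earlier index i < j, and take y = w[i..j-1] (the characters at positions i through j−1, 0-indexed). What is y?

State sequence: 0 -b-> 0 -b-> 0 -b-> 0 -a-> 4 -b-> 3 -a-> 0 -a-> 4 -a-> 3 -a-> 0
First repeat at step 1: 0 was already visited.

So i = 0, j = 1, giving x = w[0:0] = ε, y = w[0:1] = b, z = w[1:9] = bbabaaaa.
Check: |xy| = 1 ≤ 5 and |y| = 1 ≥ 1. Reading y takes M from 0 back to 0, so every xyⁱz is accepted.
Since M has 5 states, any run of length ≥ 5 visits 5+1 states, so by pigeonhole some state repeats within the first 5 steps — that repeat gives the pumpable loop.

b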